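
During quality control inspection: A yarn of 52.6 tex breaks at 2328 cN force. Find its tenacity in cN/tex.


Formula: Tenacity = Breaking force / Linear density
Tenacity = 2328 cN / 52.6 tex
Tenacity = 44.26 cN/tex

44.26 cN/tex


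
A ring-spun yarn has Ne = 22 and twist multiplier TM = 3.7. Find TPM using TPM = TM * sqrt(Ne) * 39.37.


Formula: TPM = TM * sqrt(Ne) * 39.37
Step 1: sqrt(Ne) = sqrt(22) = 4.6904
Step 2: TM * sqrt(Ne) = 3.7 * 4.6904 = 17.3545
Step 3: TPM = 17.3545 * 39.37 = 683 twists/m

683 twists/m


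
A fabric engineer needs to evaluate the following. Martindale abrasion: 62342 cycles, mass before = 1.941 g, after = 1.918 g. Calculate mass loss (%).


Formula: Mass loss% = ((m_before - m_after) / m_before) * 100
Step 1: Mass loss = 1.941 - 1.918 = 0.023 g
Step 2: Ratio = 0.023 / 1.941 = 0.0118496
Step 3: Mass loss% = 0.0118496 * 100 = 1.18496% ≈ 1.18%

1.18%


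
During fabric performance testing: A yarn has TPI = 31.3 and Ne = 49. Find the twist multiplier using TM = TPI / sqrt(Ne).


Formula: TM = TPI / sqrt(Ne)
Step 1: sqrt(Ne) = sqrt(49) = 7
Step 2: TM = 31.3 / 7 = 4.47

4.47 TM


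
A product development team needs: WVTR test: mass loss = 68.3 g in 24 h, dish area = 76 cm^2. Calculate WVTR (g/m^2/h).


Formula: WVTR = mass_loss / (area * time)
Step 1: Convert area: 76 cm^2 = 0.0076 m^2
Step 2: WVTR = 68.3 g / (0.0076 m^2 * 24 h)
Step 3: WVTR = 68.3 / 0.1824 = 374.5 g/m^2/h

374.5 g/m^2/h


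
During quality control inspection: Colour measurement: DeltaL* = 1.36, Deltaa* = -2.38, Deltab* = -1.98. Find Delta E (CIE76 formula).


Formula: Delta E = sqrt(dL*^2 + da*^2 + db*^2)
Step 1: dL*^2 = 1.36^2 = 1.8496
Step 2: da*^2 = (-2.38)^2 = 5.6644
Step 3: db*^2 = (-1.98)^2 = 3.9204
Step 4: Sum = 1.8496 + 5.6644 + 3.9204 = 11.4344
Step 5: Delta E = sqrt(11.4344) = 3.38

3.38 Delta E


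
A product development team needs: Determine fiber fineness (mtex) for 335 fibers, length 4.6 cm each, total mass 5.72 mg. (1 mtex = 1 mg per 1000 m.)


Formula: fineness (mtex) = mass (mg) / total length (km) = (mass_mg / total_length_m) * 1000
Step 1: Convert fiber length: 4.6 cm = 0.046 m
Step 2: Total fiber length = 335 * 0.046 = 15.41 m
Step 3: Linear density = 5.72 mg / 15.41 m = 0.3712 mg/m
Step 4: fineness = 0.3712 * 1000 = 371.2 mtex

371.2 mtex


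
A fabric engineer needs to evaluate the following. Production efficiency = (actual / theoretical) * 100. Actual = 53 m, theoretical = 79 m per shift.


Formula: Efficiency% = (Actual output / Theoretical output) * 100
Efficiency% = (53 / 79) * 100
Efficiency% = 0.670886 * 100 = 67.0886% ≈ 67.1%

67.1%


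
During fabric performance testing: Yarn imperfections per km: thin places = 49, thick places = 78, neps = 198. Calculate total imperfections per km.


Formula: Total = thin places + thick places + neps
Total = 49 + 78 + 198
Total = 325 imperfections/km

325 imperfections/km


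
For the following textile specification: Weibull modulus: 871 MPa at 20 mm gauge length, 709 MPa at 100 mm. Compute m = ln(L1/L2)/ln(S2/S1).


Formula: m = ln(L1/L2) / ln(S2/S1)
Step 1: ln(L1/L2) = ln(20/100) = -1.60944
Step 2: S2/S1 = 709/871 = 0.81401
Step 3: ln(S2/S1) = ln(0.81401) = -0.20578
Step 4: m = -1.60944 / -0.20578 = 7.82

7.82 (Weibull m)


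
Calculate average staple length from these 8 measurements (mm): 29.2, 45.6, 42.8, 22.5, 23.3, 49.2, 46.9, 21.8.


Formula: Mean = sum of lengths / count
Sum = 29.2 + 45.6 + 42.8 + 22.5 + 23.3 + 49.2 + 46.9 + 21.8
Sum = 281.3 mm
Mean = 281.3 / 8 = 35.16 mm

35.16 mm


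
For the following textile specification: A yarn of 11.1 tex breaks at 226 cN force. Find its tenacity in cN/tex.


Formula: Tenacity = Breaking force / Linear density
Tenacity = 226 cN / 11.1 tex
Tenacity = 20.36 cN/tex

20.36 cN/tex


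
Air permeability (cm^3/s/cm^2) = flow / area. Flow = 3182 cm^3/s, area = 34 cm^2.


Formula: Air Permeability = Airflow / Test Area
AP = 3182 cm^3/s / 34 cm^2
AP = 93.6 cm^3/s/cm^2

93.6 cm^3/s/cm^2


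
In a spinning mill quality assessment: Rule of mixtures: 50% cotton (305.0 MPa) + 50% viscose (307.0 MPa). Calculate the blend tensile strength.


Formula: Blend property = (fraction_A * property_A) + (fraction_B * property_B)
Step 1: Contribution A = 50/100 * 305.0 MPa = 152.5 MPa
Step 2: Contribution B = 50/100 * 307.0 MPa = 153.5 MPa
Step 3: Blend tensile strength = 152.5 + 153.5 = 306.0 MPa

306.0 MPa


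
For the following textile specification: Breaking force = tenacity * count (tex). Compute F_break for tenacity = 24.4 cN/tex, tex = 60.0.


Formula: Breaking force = Tenacity * Linear density
F = 24.4 cN/tex * 60.0 tex
F = 1464.00 cN

1464.00 cN


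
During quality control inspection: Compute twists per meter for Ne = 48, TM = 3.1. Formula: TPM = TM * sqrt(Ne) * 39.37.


Formula: TPM = TM * sqrt(Ne) * 39.37
Step 1: sqrt(Ne) = sqrt(48) = 6.9282
Step 2: TM * sqrt(Ne) = 3.1 * 6.9282 = 21.4774
Step 3: TPM = 21.4774 * 39.37 = 846 twists/m

846 twists/m


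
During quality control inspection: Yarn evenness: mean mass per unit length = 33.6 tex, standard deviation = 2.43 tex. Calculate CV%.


Formula: CV% = (standard deviation / mean) * 100
Step 1: Ratio = 2.43 / 33.6 = 0.072321
Step 2: CV% = 0.072321 * 100 = 7.2321% ≈ 7.2%

7.2%


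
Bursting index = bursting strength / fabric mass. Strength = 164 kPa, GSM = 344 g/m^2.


Formula: Bursting Index = Bursting Strength / Fabric GSM
BI = 164 kPa / 344 g/m^2
BI = 0.477 kPa/(g/m^2)

0.477 kPa/(g/m^2)


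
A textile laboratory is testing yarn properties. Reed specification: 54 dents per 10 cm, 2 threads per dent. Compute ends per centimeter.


Formula: EPC = (dents per 10 cm * ends per dent) / 10
Step 1: Total ends per 10 cm = 54 * 2 = 108
Step 2: EPC = 108 / 10 = 10.8 ends/cm

10.8 ends/cm


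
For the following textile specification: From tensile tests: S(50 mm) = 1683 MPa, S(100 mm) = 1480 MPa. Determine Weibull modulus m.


Formula: m = ln(L1/L2) / ln(S2/S1)
Step 1: ln(L1/L2) = ln(50/100) = -0.69315
Step 2: S2/S1 = 1480/1683 = 0.87938
Step 3: ln(S2/S1) = ln(0.87938) = -0.12854
Step 4: m = -0.69315 / -0.12854 = 5.39

5.39 (Weibull m)


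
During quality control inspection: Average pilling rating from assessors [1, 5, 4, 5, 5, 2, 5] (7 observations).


Formula: Mean = sum / count
Sum = 1 + 5 + 4 + 5 + 5 + 2 + 5 = 27
Mean = 27 / 7 = 3.9

3.9


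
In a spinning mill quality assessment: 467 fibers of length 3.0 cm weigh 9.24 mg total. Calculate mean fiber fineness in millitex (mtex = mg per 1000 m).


Formula: fineness (mtex) = mass (mg) / total length (km) = (mass_mg / total_length_m) * 1000
Step 1: Convert fiber length: 3.0 cm = 0.03 m
Step 2: Total fiber length = 467 * 0.03 = 14.01 m
Step 3: Linear density = 9.24 mg / 14.01 m = 0.6595 mg/m
Step 4: fineness = 0.6595 * 1000 = 659.5 mtex

659.5 mtex


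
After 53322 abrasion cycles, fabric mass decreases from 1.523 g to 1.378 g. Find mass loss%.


Formula: Mass loss% = ((m_before - m_after) / m_before) * 100
Step 1: Mass loss = 1.523 - 1.378 = 0.145 g
Step 2: Ratio = 0.145 / 1.523 = 0.0952068
Step 3: Mass loss% = 0.0952068 * 100 = 9.52068% ≈ 9.52%

9.52%


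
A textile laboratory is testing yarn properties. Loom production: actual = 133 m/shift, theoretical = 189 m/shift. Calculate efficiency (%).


Formula: Efficiency% = (Actual output / Theoretical output) * 100
Efficiency% = (133 / 189) * 100
Efficiency% = 0.703704 * 100 = 70.3704% ≈ 70.4%

70.4%


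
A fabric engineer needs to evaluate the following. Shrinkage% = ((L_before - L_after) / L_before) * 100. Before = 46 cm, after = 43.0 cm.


Formula: Shrinkage% = ((L_before - L_after) / L_before) * 100
Step 1: Shrinkage = 46 - 43.0 = 3.0 cm
Step 2: Shrinkage% = (3.0 / 46) * 100
Step 3: Shrinkage% = 0.065217 * 100 = 6.5217% ≈ 6.5%

6.5%


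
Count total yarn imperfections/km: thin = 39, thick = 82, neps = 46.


Formula: Total = thin places + thick places + neps
Total = 39 + 82 + 46
Total = 167 imperfections/km

167 imperfections/km


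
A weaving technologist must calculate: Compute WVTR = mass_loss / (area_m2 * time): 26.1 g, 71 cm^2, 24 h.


Formula: WVTR = mass_loss / (area * time)
Step 1: Convert area: 71 cm^2 = 0.0071 m^2
Step 2: WVTR = 26.1 g / (0.0071 m^2 * 24 h)
Step 3: WVTR = 26.1 / 0.1704 = 153.2 g/m^2/h

153.2 g/m^2/h


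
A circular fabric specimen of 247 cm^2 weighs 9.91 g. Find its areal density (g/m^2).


Formula: GSM = mass_g / area_m2
Step 1: Convert area: 247 cm^2 = 247 / 10000 = 0.0247 m^2
Step 2: GSM = 9.91 g / 0.0247 m^2 = 401.2 g/m^2

401.2 g/m^2


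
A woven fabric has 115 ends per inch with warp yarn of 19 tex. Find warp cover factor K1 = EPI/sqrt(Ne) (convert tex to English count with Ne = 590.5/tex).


Formula: K1 = EPI / sqrt(Ne), with Ne = 590.5 / tex_warp
Step 1: Ne = 590.5 / 19 = 31.079
Step 2: sqrt(Ne) = sqrt(31.079) = 5.5749
Step 3: K1 = 115 / 5.5749 = 20.6

20.6


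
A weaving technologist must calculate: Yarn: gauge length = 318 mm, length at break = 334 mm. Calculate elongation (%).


Formula: Elongation (%) = ((L_break - L0) / L0) * 100
Step 1: Extension = 334 - 318 = 16 mm
Step 2: Elongation = (16 / 318) * 100
Step 3: Elongation = 0.050314 * 100 = 5.0314% ≈ 5.0%

5.0%


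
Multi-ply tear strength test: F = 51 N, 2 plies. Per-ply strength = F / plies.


Formula: Per-ply strength = Total force / Number of plies
Per-ply = 51 N / 2
Per-ply = 25.5 N

25.5 N


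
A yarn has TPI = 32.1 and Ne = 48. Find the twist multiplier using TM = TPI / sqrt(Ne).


Formula: TM = TPI / sqrt(Ne)
Step 1: sqrt(Ne) = sqrt(48) = 6.9282
Step 2: TM = 32.1 / 6.9282 = 4.63

4.63 TM


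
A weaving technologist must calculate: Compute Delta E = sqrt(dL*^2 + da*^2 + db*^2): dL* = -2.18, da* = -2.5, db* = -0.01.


Formula: Delta E = sqrt(dL*^2 + da*^2 + db*^2)
Step 1: dL*^2 = (-2.18)^2 = 4.7524
Step 2: da*^2 = (-2.5)^2 = 6.25
Step 3: db*^2 = (-0.01)^2 = 0.0001
Step 4: Sum = 4.7524 + 6.25 + 0.0001 = 11.0025
Step 5: Delta E = sqrt(11.0025) = 3.32

3.32 Delta E


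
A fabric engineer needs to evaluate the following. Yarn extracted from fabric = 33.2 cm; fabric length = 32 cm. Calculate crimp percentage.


Formula: Crimp% = ((L_yarn - L_fabric) / L_fabric) * 100
Step 1: Extension = 33.2 - 32 = 1.2 cm
Step 2: Crimp% = (1.2 / 32) * 100
Step 3: Crimp% = 0.0375 * 100 = 3.75% ≈ 3.8%

3.8%


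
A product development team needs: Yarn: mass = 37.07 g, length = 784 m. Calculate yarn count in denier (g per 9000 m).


Formula: den = (mass_g / length_m) * 9000
Substituting: den = (37.07 / 784) * 9000
Intermediate: 37.07 / 784 = 0.04728316 g/m
den = 0.04728316 * 9000 = 425.5 denier

425.5 denier


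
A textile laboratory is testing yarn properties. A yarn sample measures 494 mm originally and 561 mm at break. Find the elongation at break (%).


Formula: Elongation (%) = ((L_break - L0) / L0) * 100
Step 1: Extension = 561 - 494 = 67 mm
Step 2: Elongation = (67 / 494) * 100
Step 3: Elongation = 0.135628 * 100 = 13.5628% ≈ 13.6%

13.6%


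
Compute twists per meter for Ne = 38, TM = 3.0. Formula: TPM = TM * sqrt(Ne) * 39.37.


Formula: TPM = TM * sqrt(Ne) * 39.37
Step 1: sqrt(Ne) = sqrt(38) = 6.1644
Step 2: TM * sqrt(Ne) = 3.0 * 6.1644 = 18.4932
Step 3: TPM = 18.4932 * 39.37 = 728 twists/m

728 twists/m


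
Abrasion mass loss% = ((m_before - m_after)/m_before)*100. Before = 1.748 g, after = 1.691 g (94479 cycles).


Formula: Mass loss% = ((m_before - m_after) / m_before) * 100
Step 1: Mass loss = 1.748 - 1.691 = 0.057 g
Step 2: Ratio = 0.057 / 1.748 = 0.0326087
Step 3: Mass loss% = 0.0326087 * 100 = 3.26087% ≈ 3.26%

3.26%


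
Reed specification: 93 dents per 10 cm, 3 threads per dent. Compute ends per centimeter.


Formula: EPC = (dents per 10 cm * ends per dent) / 10
Step 1: Total ends per 10 cm = 93 * 3 = 279
Step 2: EPC = 279 / 10 = 27.9 ends/cm

27.9 ends/cm


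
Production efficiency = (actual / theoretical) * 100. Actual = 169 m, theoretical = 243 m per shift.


Formula: Efficiency% = (Actual output / Theoretical output) * 100
Efficiency% = (169 / 243) * 100
Efficiency% = 0.695473 * 100 = 69.5473% ≈ 69.5%

69.5%


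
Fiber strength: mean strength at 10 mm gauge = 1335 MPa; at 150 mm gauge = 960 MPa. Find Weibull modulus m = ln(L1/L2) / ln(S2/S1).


Formula: m = ln(L1/L2) / ln(S2/S1)
Step 1: ln(L1/L2) = ln(10/150) = -2.70805
Step 2: S2/S1 = 960/1335 = 0.7191
Step 3: ln(S2/S1) = ln(0.7191) = -0.32975
Step 4: m = -2.70805 / -0.32975 = 8.21

8.21 (Weibull m)


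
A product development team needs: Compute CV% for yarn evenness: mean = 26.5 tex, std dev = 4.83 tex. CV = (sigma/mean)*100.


Formula: CV% = (standard deviation / mean) * 100
Step 1: Ratio = 4.83 / 26.5 = 0.182264
Step 2: CV% = 0.182264 * 100 = 18.2264% ≈ 18.2%

18.2%


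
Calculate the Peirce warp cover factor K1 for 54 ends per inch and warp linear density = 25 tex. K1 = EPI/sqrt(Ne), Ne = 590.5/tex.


Formula: K1 = EPI / sqrt(Ne), with Ne = 590.5 / tex_warp
Step 1: Ne = 590.5 / 25 = 23.62
Step 2: sqrt(Ne) = sqrt(23.62) = 4.86
Step 3: K1 = 54 / 4.86 = 11.1

11.1


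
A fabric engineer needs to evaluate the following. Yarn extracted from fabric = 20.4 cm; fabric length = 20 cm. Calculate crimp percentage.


Formula: Crimp% = ((L_yarn - L_fabric) / L_fabric) * 100
Step 1: Extension = 20.4 - 20 = 0.4 cm
Step 2: Crimp% = (0.4 / 20) * 100
Step 3: Crimp% = 0.02 * 100 = 2.0%

2.0%


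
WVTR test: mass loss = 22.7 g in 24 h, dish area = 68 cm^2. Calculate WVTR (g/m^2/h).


Formula: WVTR = mass_loss / (area * time)
Step 1: Convert area: 68 cm^2 = 0.0068 m^2
Step 2: WVTR = 22.7 g / (0.0068 m^2 * 24 h)
Step 3: WVTR = 22.7 / 0.1632 = 139.1 g/m^2/h

139.1 g/m^2/h


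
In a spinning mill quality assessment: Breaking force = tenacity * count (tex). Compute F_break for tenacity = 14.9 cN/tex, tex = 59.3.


Formula: Breaking force = Tenacity * Linear density
F = 14.9 cN/tex * 59.3 tex
F = 883.57 cN

883.57 cN


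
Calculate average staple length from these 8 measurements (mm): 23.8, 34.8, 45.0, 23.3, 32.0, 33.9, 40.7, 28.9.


Formula: Mean = sum of lengths / count
Sum = 23.8 + 34.8 + 45.0 + 23.3 + 32.0 + 33.9 + 40.7 + 28.9
Sum = 262.4 mm
Mean = 262.4 / 8 = 32.80 mm

32.80 mm


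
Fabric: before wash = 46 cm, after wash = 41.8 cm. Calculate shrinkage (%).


Formula: Shrinkage% = ((L_before - L_after) / L_before) * 100
Step 1: Shrinkage = 46 - 41.8 = 4.2 cm
Step 2: Shrinkage% = (4.2 / 46) * 100
Step 3: Shrinkage% = 0.091304 * 100 = 9.1304% ≈ 9.1%

9.1%


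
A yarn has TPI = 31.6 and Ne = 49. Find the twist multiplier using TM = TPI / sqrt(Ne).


Formula: TM = TPI / sqrt(Ne)
Step 1: sqrt(Ne) = sqrt(49) = 7
Step 2: TM = 31.6 / 7 = 4.51

4.51 TM


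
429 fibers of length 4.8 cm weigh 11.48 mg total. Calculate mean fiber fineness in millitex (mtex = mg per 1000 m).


Formula: fineness (mtex) = mass (mg) / total length (km) = (mass_mg / total_length_m) * 1000
Step 1: Convert fiber length: 4.8 cm = 0.048 m
Step 2: Total fiber length = 429 * 0.048 = 20.592 m
Step 3: Linear density = 11.48 mg / 20.592 m = 0.5575 mg/m
Step 4: fineness = 0.5575 * 1000 = 557.5 mtex

557.5 mtex


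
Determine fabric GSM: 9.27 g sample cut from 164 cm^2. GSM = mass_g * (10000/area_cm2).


Formula: GSM = mass_g / area_m2
Step 1: Convert area: 164 cm^2 = 164 / 10000 = 0.0164 m^2
Step 2: GSM = 9.27 g / 0.0164 m^2 = 565.2 g/m^2

565.2 g/m^2


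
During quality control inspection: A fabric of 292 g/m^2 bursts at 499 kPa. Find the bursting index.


Formula: Bursting Index = Bursting Strength / Fabric GSM
BI = 499 kPa / 292 g/m^2
BI = 1.709 kPa/(g/m^2)

1.709 kPa/(g/m^2)


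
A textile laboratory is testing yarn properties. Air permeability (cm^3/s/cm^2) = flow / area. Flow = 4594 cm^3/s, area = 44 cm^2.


Formula: Air Permeability = Airflow / Test Area
AP = 4594 cm^3/s / 44 cm^2
AP = 104.4 cm^3/s/cm^2

104.4 cm^3/s/cm^2


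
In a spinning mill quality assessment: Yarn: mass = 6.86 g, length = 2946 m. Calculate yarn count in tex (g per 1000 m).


Formula: Tex = (mass_g / length_m) * 1000
Substituting: Tex = (6.86 / 2946) * 1000
Intermediate: 6.86 / 2946 = 0.00232858 g/m
Tex = 0.00232858 * 1000 = 2.33 tex

2.33 tex


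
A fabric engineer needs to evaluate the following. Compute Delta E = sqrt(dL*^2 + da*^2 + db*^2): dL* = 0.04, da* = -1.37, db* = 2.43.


Formula: Delta E = sqrt(dL*^2 + da*^2 + db*^2)
Step 1: dL*^2 = 0.04^2 = 0.0016
Step 2: da*^2 = (-1.37)^2 = 1.8769
Step 3: db*^2 = 2.43^2 = 5.9049
Step 4: Sum = 0.0016 + 1.8769 + 5.9049 = 7.7834
Step 5: Delta E = sqrt(7.7834) = 2.79

2.79 Delta E


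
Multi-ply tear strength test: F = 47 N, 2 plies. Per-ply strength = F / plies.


Formula: Per-ply strength = Total force / Number of plies
Per-ply = 47 N / 2
Per-ply = 23.5 N

23.5 N


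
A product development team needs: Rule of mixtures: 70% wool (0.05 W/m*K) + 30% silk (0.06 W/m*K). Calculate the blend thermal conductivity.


Formula: Blend property = (fraction_A * property_A) + (fraction_B * property_B)
Step 1: Contribution A = 70/100 * 0.05 W/m*K = 0.035 W/m*K
Step 2: Contribution B = 30/100 * 0.06 W/m*K = 0.018 W/m*K
Step 3: Blend thermal conductivity = 0.035 + 0.018 = 0.053 W/m*K

0.053 W/m*K


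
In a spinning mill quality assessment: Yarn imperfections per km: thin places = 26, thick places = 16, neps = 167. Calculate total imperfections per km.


Formula: Total = thin places + thick places + neps
Total = 26 + 16 + 167
Total = 209 imperfections/km

209 imperfections/km


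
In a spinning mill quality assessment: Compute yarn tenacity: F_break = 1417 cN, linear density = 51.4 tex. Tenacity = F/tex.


Formula: Tenacity = Breaking force / Linear density
Tenacity = 1417 cN / 51.4 tex
Tenacity = 27.57 cN/tex

27.57 cN/tex


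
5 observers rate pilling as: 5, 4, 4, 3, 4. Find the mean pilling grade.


Formula: Mean = sum / count
Sum = 5 + 4 + 4 + 3 + 4 = 20
Mean = 20 / 5 = 4.0

4.0


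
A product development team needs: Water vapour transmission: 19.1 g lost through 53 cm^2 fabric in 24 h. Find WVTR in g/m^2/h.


Formula: WVTR = mass_loss / (area * time)
Step 1: Convert area: 53 cm^2 = 0.0053 m^2
Step 2: WVTR = 19.1 g / (0.0053 m^2 * 24 h)
Step 3: WVTR = 19.1 / 0.1272 = 150.2 g/m^2/h

150.2 g/m^2/h


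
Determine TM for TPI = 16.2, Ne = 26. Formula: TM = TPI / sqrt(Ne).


Formula: TM = TPI / sqrt(Ne)
Step 1: sqrt(Ne) = sqrt(26) = 5.099
Step 2: TM = 16.2 / 5.099 = 3.18

3.18 TM


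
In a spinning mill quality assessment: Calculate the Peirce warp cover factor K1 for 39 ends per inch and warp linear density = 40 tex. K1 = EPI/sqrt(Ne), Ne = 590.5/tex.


Formula: K1 = EPI / sqrt(Ne), with Ne = 590.5 / tex_warp
Step 1: Ne = 590.5 / 40 = 14.763
Step 2: sqrt(Ne) = sqrt(14.763) = 3.8423
Step 3: K1 = 39 / 3.8423 = 10.2

10.2


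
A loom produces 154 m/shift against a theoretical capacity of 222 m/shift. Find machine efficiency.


Formula: Efficiency% = (Actual output / Theoretical output) * 100
Efficiency% = (154 / 222) * 100
Efficiency% = 0.693694 * 100 = 69.3694% ≈ 69.4%

69.4%


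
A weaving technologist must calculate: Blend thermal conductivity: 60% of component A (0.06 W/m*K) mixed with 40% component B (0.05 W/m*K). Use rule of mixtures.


Formula: Blend property = (fraction_A * property_A) + (fraction_B * property_B)
Step 1: Contribution A = 60/100 * 0.06 W/m*K = 0.036 W/m*K
Step 2: Contribution B = 40/100 * 0.05 W/m*K = 0.02 W/m*K
Step 3: Blend thermal conductivity = 0.036 + 0.02 = 0.056 W/m*K

0.056 W/m*K


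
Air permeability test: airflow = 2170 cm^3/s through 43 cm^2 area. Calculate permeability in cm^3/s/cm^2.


Formula: Air Permeability = Airflow / Test Area
AP = 2170 cm^3/s / 43 cm^2
AP = 50.5 cm^3/s/cm^2

50.5 cm^3/s/cm^2


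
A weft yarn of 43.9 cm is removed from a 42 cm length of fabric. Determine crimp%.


Formula: Crimp% = ((L_yarn - L_fabric) / L_fabric) * 100
Step 1: Extension = 43.9 - 42 = 1.9 cm
Step 2: Crimp% = (1.9 / 42) * 100
Step 3: Crimp% = 0.045238 * 100 = 4.5238% ≈ 4.5%

4.5%


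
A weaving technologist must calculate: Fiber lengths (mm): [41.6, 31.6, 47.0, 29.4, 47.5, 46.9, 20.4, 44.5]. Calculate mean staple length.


Formula: Mean = sum of lengths / count
Sum = 41.6 + 31.6 + 47.0 + 29.4 + 47.5 + 46.9 + 20.4 + 44.5
Sum = 308.9 mm
Mean = 308.9 / 8 = 38.61 mm

38.61 mm


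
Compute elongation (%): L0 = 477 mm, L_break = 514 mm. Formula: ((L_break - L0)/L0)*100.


Formula: Elongation (%) = ((L_break - L0) / L0) * 100
Step 1: Extension = 514 - 477 = 37 mm
Step 2: Elongation = (37 / 477) * 100
Step 3: Elongation = 0.077568 * 100 = 7.7568% ≈ 7.8%

7.8%


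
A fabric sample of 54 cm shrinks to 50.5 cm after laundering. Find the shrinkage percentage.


Formula: Shrinkage% = ((L_before - L_after) / L_before) * 100
Step 1: Shrinkage = 54 - 50.5 = 3.5 cm
Step 2: Shrinkage% = (3.5 / 54) * 100
Step 3: Shrinkage% = 0.064815 * 100 = 6.4815% ≈ 6.5%

6.5%


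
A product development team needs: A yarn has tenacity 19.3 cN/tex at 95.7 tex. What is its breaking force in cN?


Formula: Breaking force = Tenacity * Linear density
F = 19.3 cN/tex * 95.7 tex
F = 1847.01 cN

1847.01 cN


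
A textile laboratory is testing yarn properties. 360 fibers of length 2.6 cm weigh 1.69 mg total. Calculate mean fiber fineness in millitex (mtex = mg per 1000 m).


Formula: fineness (mtex) = mass (mg) / total length (km) = (mass_mg / total_length_m) * 1000
Step 1: Convert fiber length: 2.6 cm = 0.026 m
Step 2: Total fiber length = 360 * 0.026 = 9.36 m
Step 3: Linear density = 1.69 mg / 9.36 m = 0.1806 mg/m
Step 4: fineness = 0.1806 * 1000 = 180.6 mtex

180.6 mtex


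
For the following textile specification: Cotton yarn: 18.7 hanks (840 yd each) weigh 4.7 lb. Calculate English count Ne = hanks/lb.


Formula: Ne = hanks / mass_lb
Substituting: Ne = 18.7 / 4.7
Ne = 4.0

4.0 Ne


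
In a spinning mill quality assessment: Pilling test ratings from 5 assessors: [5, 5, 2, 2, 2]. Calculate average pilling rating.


Formula: Mean = sum / count
Sum = 5 + 5 + 2 + 2 + 2 = 16
Mean = 16 / 5 = 3.2

3.2


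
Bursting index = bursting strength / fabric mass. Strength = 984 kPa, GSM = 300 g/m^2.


Formula: Bursting Index = Bursting Strength / Fabric GSM
BI = 984 kPa / 300 g/m^2
BI = 3.280 kPa/(g/m^2)

3.280 kPa/(g/m^2)


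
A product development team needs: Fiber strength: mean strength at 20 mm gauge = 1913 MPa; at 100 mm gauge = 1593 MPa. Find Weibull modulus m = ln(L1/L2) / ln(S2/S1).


Formula: m = ln(L1/L2) / ln(S2/S1)
Step 1: ln(L1/L2) = ln(20/100) = -1.60944
Step 2: S2/S1 = 1593/1913 = 0.83272
Step 3: ln(S2/S1) = ln(0.83272) = -0.18306
Step 4: m = -1.60944 / -0.18306 = 8.79

8.79 (Weibull m)


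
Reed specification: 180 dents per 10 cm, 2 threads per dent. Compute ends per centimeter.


Formula: EPC = (dents per 10 cm * ends per dent) / 10
Step 1: Total ends per 10 cm = 180 * 2 = 360
Step 2: EPC = 360 / 10 = 36.0 ends/cm

36.0 ends/cm


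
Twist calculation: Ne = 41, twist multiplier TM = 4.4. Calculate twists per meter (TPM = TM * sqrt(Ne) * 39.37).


Formula: TPM = TM * sqrt(Ne) * 39.37
Step 1: sqrt(Ne) = sqrt(41) = 6.4031
Step 2: TM * sqrt(Ne) = 4.4 * 6.4031 = 28.1736
Step 3: TPM = 28.1736 * 39.37 = 1109 twists/m

1109 twists/m


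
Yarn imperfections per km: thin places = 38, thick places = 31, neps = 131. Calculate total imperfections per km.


Formula: Total = thin places + thick places + neps
Total = 38 + 31 + 131
Total = 200 imperfections/km

200 imperfections/km


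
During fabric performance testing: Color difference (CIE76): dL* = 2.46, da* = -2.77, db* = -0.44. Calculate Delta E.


Formula: Delta E = sqrt(dL*^2 + da*^2 + db*^2)
Step 1: dL*^2 = 2.46^2 = 6.0516
Step 2: da*^2 = (-2.77)^2 = 7.6729
Step 3: db*^2 = (-0.44)^2 = 0.1936
Step 4: Sum = 6.0516 + 7.6729 + 0.1936 = 13.9181
Step 5: Delta E = sqrt(13.9181) = 3.73

3.73 Delta E


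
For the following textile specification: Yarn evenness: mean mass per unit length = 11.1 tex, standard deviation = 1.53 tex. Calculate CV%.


Formula: CV% = (standard deviation / mean) * 100
Step 1: Ratio = 1.53 / 11.1 = 0.137838
Step 2: CV% = 0.137838 * 100 = 13.7838% ≈ 13.8%

13.8%


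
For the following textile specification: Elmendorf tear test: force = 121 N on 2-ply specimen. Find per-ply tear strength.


Formula: Per-ply strength = Total force / Number of plies
Per-ply = 121 N / 2
Per-ply = 60.5 N

60.5 N


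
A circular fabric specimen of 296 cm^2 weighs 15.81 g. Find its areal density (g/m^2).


Formula: GSM = mass_g / area_m2
Step 1: Convert area: 296 cm^2 = 296 / 10000 = 0.0296 m^2
Step 2: GSM = 15.81 g / 0.0296 m^2 = 534.1 g/m^2

534.1 g/m^2


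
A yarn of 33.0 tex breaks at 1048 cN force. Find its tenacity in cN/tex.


Formula: Tenacity = Breaking force / Linear density
Tenacity = 1048 cN / 33.0 tex
Tenacity = 31.76 cN/tex

31.76 cN/tex


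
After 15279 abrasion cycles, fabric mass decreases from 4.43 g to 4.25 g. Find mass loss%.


Formula: Mass loss% = ((m_before - m_after) / m_before) * 100
Step 1: Mass loss = 4.43 - 4.25 = 0.18 g
Step 2: Ratio = 0.18 / 4.43 = 0.0406321
Step 3: Mass loss% = 0.0406321 * 100 = 4.06321% ≈ 4.06%

4.06%


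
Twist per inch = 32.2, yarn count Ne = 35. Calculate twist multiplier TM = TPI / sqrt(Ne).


Formula: TM = TPI / sqrt(Ne)
Step 1: sqrt(Ne) = sqrt(35) = 5.9161
Step 2: TM = 32.2 / 5.9161 = 5.44

5.44 TM


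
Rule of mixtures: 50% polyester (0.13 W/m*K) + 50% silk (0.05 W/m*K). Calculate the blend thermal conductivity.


Formula: Blend property = (fraction_A * property_A) + (fraction_B * property_B)
Step 1: Contribution A = 50/100 * 0.13 W/m*K = 0.065 W/m*K
Step 2: Contribution B = 50/100 * 0.05 W/m*K = 0.025 W/m*K
Step 3: Blend thermal conductivity = 0.065 + 0.025 = 0.09 W/m*K

0.09 W/m*K


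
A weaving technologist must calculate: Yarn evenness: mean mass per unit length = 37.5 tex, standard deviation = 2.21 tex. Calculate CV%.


Formula: CV% = (standard deviation / mean) * 100
Step 1: Ratio = 2.21 / 37.5 = 0.058933
Step 2: CV% = 0.058933 * 100 = 5.8933% ≈ 5.9%

5.9%


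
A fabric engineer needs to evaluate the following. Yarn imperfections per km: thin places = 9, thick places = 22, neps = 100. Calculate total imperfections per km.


Formula: Total = thin places + thick places + neps
Total = 9 + 22 + 100
Total = 131 imperfections/km

131 imperfections/km


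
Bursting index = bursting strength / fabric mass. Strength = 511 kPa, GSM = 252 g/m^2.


Formula: Bursting Index = Bursting Strength / Fabric GSM
BI = 511 kPa / 252 g/m^2
BI = 2.028 kPa/(g/m^2)

2.028 kPa/(g/m^2)


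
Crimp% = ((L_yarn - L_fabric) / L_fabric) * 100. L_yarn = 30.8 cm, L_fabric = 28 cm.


Formula: Crimp% = ((L_yarn - L_fabric) / L_fabric) * 100
Step 1: Extension = 30.8 - 28 = 2.8 cm
Step 2: Crimp% = (2.8 / 28) * 100
Step 3: Crimp% = 0.1 * 100 = 10.0%

10.0%


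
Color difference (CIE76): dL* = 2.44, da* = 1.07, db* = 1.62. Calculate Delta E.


Formula: Delta E = sqrt(dL*^2 + da*^2 + db*^2)
Step 1: dL*^2 = 2.44^2 = 5.9536
Step 2: da*^2 = 1.07^2 = 1.1449
Step 3: db*^2 = 1.62^2 = 2.6244
Step 4: Sum = 5.9536 + 1.1449 + 2.6244 = 9.7229
Step 5: Delta E = sqrt(9.7229) = 3.12

3.12 Delta E


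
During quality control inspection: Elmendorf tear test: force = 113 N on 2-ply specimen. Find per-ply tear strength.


Formula: Per-ply strength = Total force / Number of plies
Per-ply = 113 N / 2
Per-ply = 56.5 N

56.5 N


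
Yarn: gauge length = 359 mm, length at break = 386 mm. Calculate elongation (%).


Formula: Elongation (%) = ((L_break - L0) / L0) * 100
Step 1: Extension = 386 - 359 = 27 mm
Step 2: Elongation = (27 / 359) * 100
Step 3: Elongation = 0.075209 * 100 = 7.5209% ≈ 7.5%

7.5%


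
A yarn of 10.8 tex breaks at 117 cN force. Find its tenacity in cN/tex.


Formula: Tenacity = Breaking force / Linear density
Tenacity = 117 cN / 10.8 tex
Tenacity = 10.83 cN/tex

10.83 cN/tex


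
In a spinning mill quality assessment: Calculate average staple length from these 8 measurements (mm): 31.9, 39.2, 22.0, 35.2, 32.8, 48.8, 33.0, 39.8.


Formula: Mean = sum of lengths / count
Sum = 31.9 + 39.2 + 22.0 + 35.2 + 32.8 + 48.8 + 33.0 + 39.8
Sum = 282.7 mm
Mean = 282.7 / 8 = 35.34 mm

35.34 mm


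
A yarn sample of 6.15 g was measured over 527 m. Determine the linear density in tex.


Formula: Tex = (mass_g / length_m) * 1000
Substituting: Tex = (6.15 / 527) * 1000
Intermediate: 6.15 / 527 = 0.01166983 g/m
Tex = 0.01166983 * 1000 = 11.67 tex

11.67 tex


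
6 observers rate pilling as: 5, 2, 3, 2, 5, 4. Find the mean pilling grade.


Formula: Mean = sum / count
Sum = 5 + 2 + 3 + 2 + 5 + 4 = 21
Mean = 21 / 6 = 3.5

3.5


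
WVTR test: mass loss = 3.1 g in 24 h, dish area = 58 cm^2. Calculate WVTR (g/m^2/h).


Formula: WVTR = mass_loss / (area * time)
Step 1: Convert area: 58 cm^2 = 0.0058 m^2
Step 2: WVTR = 3.1 g / (0.0058 m^2 * 24 h)
Step 3: WVTR = 3.1 / 0.1392 = 22.3 g/m^2/h

22.3 g/m^2/h


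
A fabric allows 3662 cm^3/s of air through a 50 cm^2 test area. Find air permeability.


Formula: Air Permeability = Airflow / Test Area
AP = 3662 cm^3/s / 50 cm^2
AP = 73.2 cm^3/s/cm^2

73.2 cm^3/s/cm^2


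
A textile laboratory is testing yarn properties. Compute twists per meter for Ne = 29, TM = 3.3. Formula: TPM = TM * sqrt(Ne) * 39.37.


Formula: TPM = TM * sqrt(Ne) * 39.37
Step 1: sqrt(Ne) = sqrt(29) = 5.3852
Step 2: TM * sqrt(Ne) = 3.3 * 5.3852 = 17.7712
Step 3: TPM = 17.7712 * 39.37 = 700 twists/m

700 twists/m


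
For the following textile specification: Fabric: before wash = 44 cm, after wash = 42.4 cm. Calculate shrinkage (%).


Formula: Shrinkage% = ((L_before - L_after) / L_before) * 100
Step 1: Shrinkage = 44 - 42.4 = 1.6 cm
Step 2: Shrinkage% = (1.6 / 44) * 100
Step 3: Shrinkage% = 0.036364 * 100 = 3.6364% ≈ 3.6%

3.6%


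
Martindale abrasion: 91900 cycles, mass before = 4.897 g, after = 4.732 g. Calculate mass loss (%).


Formula: Mass loss% = ((m_before - m_after) / m_before) * 100
Step 1: Mass loss = 4.897 - 4.732 = 0.165 g
Step 2: Ratio = 0.165 / 4.897 = 0.0336941
Step 3: Mass loss% = 0.0336941 * 100 = 3.36941% ≈ 3.37%

3.37%


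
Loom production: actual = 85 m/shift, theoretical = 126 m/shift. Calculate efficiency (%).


Formula: Efficiency% = (Actual output / Theoretical output) * 100
Efficiency% = (85 / 126) * 100
Efficiency% = 0.674603 * 100 = 67.4603% ≈ 67.5%

67.5%


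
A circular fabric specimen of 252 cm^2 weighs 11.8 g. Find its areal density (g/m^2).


Formula: GSM = mass_g / area_m2
Step 1: Convert area: 252 cm^2 = 252 / 10000 = 0.0252 m^2
Step 2: GSM = 11.8 g / 0.0252 m^2 = 468.3 g/m^2

468.3 g/m^2


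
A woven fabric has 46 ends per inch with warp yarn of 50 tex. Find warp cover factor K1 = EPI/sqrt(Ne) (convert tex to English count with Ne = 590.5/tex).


Formula: K1 = EPI / sqrt(Ne), with Ne = 590.5 / tex_warp
Step 1: Ne = 590.5 / 50 = 11.81
Step 2: sqrt(Ne) = sqrt(11.81) = 3.4366
Step 3: K1 = 46 / 3.4366 = 13.4

13.4


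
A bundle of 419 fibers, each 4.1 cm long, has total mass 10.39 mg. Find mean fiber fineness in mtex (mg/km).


Formula: fineness (mtex) = mass (mg) / total length (km) = (mass_mg / total_length_m) * 1000
Step 1: Convert fiber length: 4.1 cm = 0.041 m
Step 2: Total fiber length = 419 * 0.041 = 17.179 m
Step 3: Linear density = 10.39 mg / 17.179 m = 0.6048 mg/m
Step 4: fineness = 0.6048 * 1000 = 604.8 mtex

604.8 mtex


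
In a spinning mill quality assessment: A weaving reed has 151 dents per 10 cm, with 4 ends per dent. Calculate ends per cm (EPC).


Formula: EPC = (dents per 10 cm * ends per dent) / 10
Step 1: Total ends per 10 cm = 151 * 4 = 604
Step 2: EPC = 604 / 10 = 60.4 ends/cm

60.4 ends/cm


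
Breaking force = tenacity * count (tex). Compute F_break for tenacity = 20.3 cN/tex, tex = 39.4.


Formula: Breaking force = Tenacity * Linear density
F = 20.3 cN/tex * 39.4 tex
F = 799.82 cN

799.82 cN


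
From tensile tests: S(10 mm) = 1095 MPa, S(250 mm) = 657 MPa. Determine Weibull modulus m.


Formula: m = ln(L1/L2) / ln(S2/S1)
Step 1: ln(L1/L2) = ln(10/250) = -3.21888
Step 2: S2/S1 = 657/1095 = 0.6
Step 3: ln(S2/S1) = ln(0.6) = -0.51083
Step 4: m = -3.21888 / -0.51083 = 6.30

6.30 (Weibull m)


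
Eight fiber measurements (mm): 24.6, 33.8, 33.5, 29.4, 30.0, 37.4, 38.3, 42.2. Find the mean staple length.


Formula: Mean = sum of lengths / count
Sum = 24.6 + 33.8 + 33.5 + 29.4 + 30.0 + 37.4 + 38.3 + 42.2
Sum = 269.2 mm
Mean = 269.2 / 8 = 33.65 mm

33.65 mm


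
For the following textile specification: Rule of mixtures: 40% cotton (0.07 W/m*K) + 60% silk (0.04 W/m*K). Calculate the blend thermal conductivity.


Formula: Blend property = (fraction_A * property_A) + (fraction_B * property_B)
Step 1: Contribution A = 40/100 * 0.07 W/m*K = 0.028 W/m*K
Step 2: Contribution B = 60/100 * 0.04 W/m*K = 0.024 W/m*K
Step 3: Blend thermal conductivity = 0.028 + 0.024 = 0.052 W/m*K

0.052 W/m*K


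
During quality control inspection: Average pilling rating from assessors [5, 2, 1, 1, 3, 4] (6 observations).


Formula: Mean = sum / count
Sum = 5 + 2 + 1 + 1 + 3 + 4 = 16
Mean = 16 / 6 = 2.7

2.7


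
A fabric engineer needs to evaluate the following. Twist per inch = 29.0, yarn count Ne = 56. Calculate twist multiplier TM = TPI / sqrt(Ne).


Formula: TM = TPI / sqrt(Ne)
Step 1: sqrt(Ne) = sqrt(56) = 7.4833
Step 2: TM = 29.0 / 7.4833 = 3.88

3.88 TM


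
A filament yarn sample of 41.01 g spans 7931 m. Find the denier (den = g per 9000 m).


Formula: den = (mass_g / length_m) * 9000
Substituting: den = (41.01 / 7931) * 9000
Intermediate: 41.01 / 7931 = 0.00517085 g/m
den = 0.00517085 * 9000 = 46.5 denier

46.5 denier


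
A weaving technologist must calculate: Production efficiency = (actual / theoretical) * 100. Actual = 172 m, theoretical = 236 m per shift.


Formula: Efficiency% = (Actual output / Theoretical output) * 100
Efficiency% = (172 / 236) * 100
Efficiency% = 0.728814 * 100 = 72.8814% ≈ 72.9%

72.9%


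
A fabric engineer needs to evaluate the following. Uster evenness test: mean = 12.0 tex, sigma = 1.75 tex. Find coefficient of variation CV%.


Formula: CV% = (standard deviation / mean) * 100
Step 1: Ratio = 1.75 / 12.0 = 0.145833
Step 2: CV% = 0.145833 * 100 = 14.5833% ≈ 14.6%

14.6%


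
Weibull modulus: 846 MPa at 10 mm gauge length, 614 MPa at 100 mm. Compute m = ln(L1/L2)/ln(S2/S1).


Formula: m = ln(L1/L2) / ln(S2/S1)
Step 1: ln(L1/L2) = ln(10/100) = -2.30259
Step 2: S2/S1 = 614/846 = 0.72577
Step 3: ln(S2/S1) = ln(0.72577) = -0.32052
Step 4: m = -2.30259 / -0.32052 = 7.18

7.18 (Weibull m)


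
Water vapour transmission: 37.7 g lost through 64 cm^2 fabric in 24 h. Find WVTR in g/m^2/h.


Formula: WVTR = mass_loss / (area * time)
Step 1: Convert area: 64 cm^2 = 0.0064 m^2
Step 2: WVTR = 37.7 g / (0.0064 m^2 * 24 h)
Step 3: WVTR = 37.7 / 0.1536 = 245.4 g/m^2/h

245.4 g/m^2/h


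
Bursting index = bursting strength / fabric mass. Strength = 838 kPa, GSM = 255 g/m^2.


Formula: Bursting Index = Bursting Strength / Fabric GSM
BI = 838 kPa / 255 g/m^2
BI = 3.286 kPa/(g/m^2)

3.286 kPa/(g/m^2)


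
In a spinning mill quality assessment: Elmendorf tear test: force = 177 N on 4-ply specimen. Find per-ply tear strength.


Formula: Per-ply strength = Total force / Number of plies
Per-ply = 177 N / 4
Per-ply = 44.25 N

44.25 N


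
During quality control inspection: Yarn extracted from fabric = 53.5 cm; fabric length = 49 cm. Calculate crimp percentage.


Formula: Crimp% = ((L_yarn - L_fabric) / L_fabric) * 100
Step 1: Extension = 53.5 - 49 = 4.5 cm
Step 2: Crimp% = (4.5 / 49) * 100
Step 3: Crimp% = 0.091837 * 100 = 9.1837% ≈ 9.2%

9.2%


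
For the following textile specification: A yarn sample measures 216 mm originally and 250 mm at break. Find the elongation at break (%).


Formula: Elongation (%) = ((L_break - L0) / L0) * 100
Step 1: Extension = 250 - 216 = 34 mm
Step 2: Elongation = (34 / 216) * 100
Step 3: Elongation = 0.157407 * 100 = 15.7407% ≈ 15.7%

15.7%


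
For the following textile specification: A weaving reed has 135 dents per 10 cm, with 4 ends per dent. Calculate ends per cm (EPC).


Formula: EPC = (dents per 10 cm * ends per dent) / 10
Step 1: Total ends per 10 cm = 135 * 4 = 540
Step 2: EPC = 540 / 10 = 54.0 ends/cm

54.0 ends/cm


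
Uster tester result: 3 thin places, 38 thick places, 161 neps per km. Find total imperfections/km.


Formula: Total = thin places + thick places + neps
Total = 3 + 38 + 161
Total = 202 imperfections/km

202 imperfections/km


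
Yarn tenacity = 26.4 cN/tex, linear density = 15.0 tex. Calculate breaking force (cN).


Formula: Breaking force = Tenacity * Linear density
F = 26.4 cN/tex * 15.0 tex
F = 396.00 cN

396.00 cN


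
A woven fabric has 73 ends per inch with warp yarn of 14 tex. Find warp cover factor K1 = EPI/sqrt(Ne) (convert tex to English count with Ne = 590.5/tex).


Formula: K1 = EPI / sqrt(Ne), with Ne = 590.5 / tex_warp
Step 1: Ne = 590.5 / 14 = 42.179
Step 2: sqrt(Ne) = sqrt(42.179) = 6.4945
Step 3: K1 = 73 / 6.4945 = 11.2

11.2


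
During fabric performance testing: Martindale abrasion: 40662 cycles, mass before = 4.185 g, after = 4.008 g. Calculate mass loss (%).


Formula: Mass loss% = ((m_before - m_after) / m_before) * 100
Step 1: Mass loss = 4.185 - 4.008 = 0.177 g
Step 2: Ratio = 0.177 / 4.185 = 0.0422939
Step 3: Mass loss% = 0.0422939 * 100 = 4.22939% ≈ 4.23%

4.23%


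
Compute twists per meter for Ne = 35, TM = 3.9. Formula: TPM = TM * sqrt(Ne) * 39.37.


Formula: TPM = TM * sqrt(Ne) * 39.37
Step 1: sqrt(Ne) = sqrt(35) = 5.9161
Step 2: TM * sqrt(Ne) = 3.9 * 5.9161 = 23.0728
Step 3: TPM = 23.0728 * 39.37 = 908 twists/m

908 twists/m


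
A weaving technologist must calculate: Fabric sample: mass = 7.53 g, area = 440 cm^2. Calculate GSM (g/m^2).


Formula: GSM = mass_g / area_m2
Step 1: Convert area: 440 cm^2 = 440 / 10000 = 0.044 m^2
Step 2: GSM = 7.53 g / 0.044 m^2 = 171.1 g/m^2

171.1 g/m^2


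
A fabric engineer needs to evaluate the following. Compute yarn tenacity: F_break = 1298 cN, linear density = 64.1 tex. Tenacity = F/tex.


Formula: Tenacity = Breaking force / Linear density
Tenacity = 1298 cN / 64.1 tex
Tenacity = 20.25 cN/tex

20.25 cN/tex


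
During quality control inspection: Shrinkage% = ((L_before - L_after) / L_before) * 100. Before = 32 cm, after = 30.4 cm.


Formula: Shrinkage% = ((L_before - L_after) / L_before) * 100
Step 1: Shrinkage = 32 - 30.4 = 1.6 cm
Step 2: Shrinkage% = (1.6 / 32) * 100
Step 3: Shrinkage% = 0.05 * 100 = 5.0%

5.0%


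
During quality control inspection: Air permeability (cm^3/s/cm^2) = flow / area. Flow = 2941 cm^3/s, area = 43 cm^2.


Formula: Air Permeability = Airflow / Test Area
AP = 2941 cm^3/s / 43 cm^2
AP = 68.4 cm^3/s/cm^2

68.4 cm^3/s/cm^2


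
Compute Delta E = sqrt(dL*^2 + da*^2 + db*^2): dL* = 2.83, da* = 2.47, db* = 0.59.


Formula: Delta E = sqrt(dL*^2 + da*^2 + db*^2)
Step 1: dL*^2 = 2.83^2 = 8.0089
Step 2: da*^2 = 2.47^2 = 6.1009
Step 3: db*^2 = 0.59^2 = 0.3481
Step 4: Sum = 8.0089 + 6.1009 + 0.3481 = 14.4579
Step 5: Delta E = sqrt(14.4579) = 3.8

3.8 Delta E


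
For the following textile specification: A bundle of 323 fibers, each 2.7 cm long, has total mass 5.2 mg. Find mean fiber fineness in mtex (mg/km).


Formula: fineness (mtex) = mass (mg) / total length (km) = (mass_mg / total_length_m) * 1000
Step 1: Convert fiber length: 2.7 cm = 0.027 m
Step 2: Total fiber length = 323 * 0.027 = 8.721 m
Step 3: Linear density = 5.2 mg / 8.721 m = 0.5963 mg/m
Step 4: fineness = 0.5963 * 1000 = 596.3 mtex

596.3 mtex


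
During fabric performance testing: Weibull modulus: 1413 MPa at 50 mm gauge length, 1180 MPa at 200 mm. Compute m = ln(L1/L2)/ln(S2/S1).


Formula: m = ln(L1/L2) / ln(S2/S1)
Step 1: ln(L1/L2) = ln(50/200) = -1.38629
Step 2: S2/S1 = 1180/1413 = 0.8351
Step 3: ln(S2/S1) = ln(0.8351) = -0.18020
Step 4: m = -1.38629 / -0.18020 = 7.69

7.69 (Weibull m)
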